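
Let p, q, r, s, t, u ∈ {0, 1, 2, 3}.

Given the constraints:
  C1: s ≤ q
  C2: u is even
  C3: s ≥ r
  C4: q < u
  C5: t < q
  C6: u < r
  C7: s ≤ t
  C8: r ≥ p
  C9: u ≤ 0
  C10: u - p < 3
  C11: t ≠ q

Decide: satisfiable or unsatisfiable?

Constraints 3, 4, 5, 6, and 7 give q < u, u < r, r ≤ s, s ≤ t, t < q. Chaining: q < u < r ≤ s ≤ t < q, which forces q < q — impossible.

Unsatisfiable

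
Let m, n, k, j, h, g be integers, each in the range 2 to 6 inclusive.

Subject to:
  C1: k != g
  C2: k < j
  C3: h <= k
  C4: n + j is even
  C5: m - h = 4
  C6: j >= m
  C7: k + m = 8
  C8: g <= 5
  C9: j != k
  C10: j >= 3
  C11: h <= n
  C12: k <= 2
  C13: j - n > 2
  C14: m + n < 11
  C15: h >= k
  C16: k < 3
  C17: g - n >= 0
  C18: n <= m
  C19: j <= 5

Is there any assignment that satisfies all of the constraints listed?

From constraint 12: k ≤ 2. From constraints 6 and 19: m ≤ j ≤ 5. Hence k + m ≤ 7. But constraint 7 requires k + m = 8, and 8 > 7. Contradiction.

Unsatisfiable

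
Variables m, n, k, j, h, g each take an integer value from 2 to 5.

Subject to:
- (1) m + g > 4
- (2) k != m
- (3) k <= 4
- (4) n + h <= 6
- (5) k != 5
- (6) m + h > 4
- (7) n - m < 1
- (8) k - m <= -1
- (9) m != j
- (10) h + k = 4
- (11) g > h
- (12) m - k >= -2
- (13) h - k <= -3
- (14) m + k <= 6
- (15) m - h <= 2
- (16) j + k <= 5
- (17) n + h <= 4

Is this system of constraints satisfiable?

Unsatisfiable

Constraints 8, 13, and 15 give h − m ≥ -2, m − k ≥ 1, k − h ≥ 3.
Adding all 3 inequalities: the left sides telescope to 0, and the right sides sum to (-2) + 1 + 3 = 2. So 0 ≥ 2, which is false.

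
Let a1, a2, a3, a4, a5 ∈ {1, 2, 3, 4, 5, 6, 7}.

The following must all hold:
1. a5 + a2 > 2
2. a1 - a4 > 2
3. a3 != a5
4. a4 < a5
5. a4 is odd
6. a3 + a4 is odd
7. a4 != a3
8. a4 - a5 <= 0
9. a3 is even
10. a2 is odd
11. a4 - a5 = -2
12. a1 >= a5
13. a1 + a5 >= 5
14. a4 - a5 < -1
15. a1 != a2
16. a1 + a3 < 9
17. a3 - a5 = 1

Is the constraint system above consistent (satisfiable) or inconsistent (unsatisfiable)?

Setting (a1, a2, a3, a4, a5) = (4, 1, 4, 1, 3) satisfies everything: constraint 1: a5 + a2 = 4; constraint 2: a1 - a4 = 3; constraint 8: a4 - a5 = -2, and the others follow.

Satisfiable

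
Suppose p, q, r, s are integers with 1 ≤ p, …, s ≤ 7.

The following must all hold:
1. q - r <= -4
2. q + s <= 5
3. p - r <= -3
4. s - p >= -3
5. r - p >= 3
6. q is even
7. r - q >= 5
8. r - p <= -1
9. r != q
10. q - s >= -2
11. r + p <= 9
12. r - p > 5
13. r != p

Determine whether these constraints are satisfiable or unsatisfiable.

Constraints 4, 7, 8, and 10 give q − s ≥ -2, s − p ≥ -3, p − r ≥ 1, r − q ≥ 5.
Adding all 4 inequalities: the left sides telescope to 0, and the right sides sum to (-2) + (-3) + 1 + 5 = 1. So 0 ≥ 1, which is false.

Unsatisfiable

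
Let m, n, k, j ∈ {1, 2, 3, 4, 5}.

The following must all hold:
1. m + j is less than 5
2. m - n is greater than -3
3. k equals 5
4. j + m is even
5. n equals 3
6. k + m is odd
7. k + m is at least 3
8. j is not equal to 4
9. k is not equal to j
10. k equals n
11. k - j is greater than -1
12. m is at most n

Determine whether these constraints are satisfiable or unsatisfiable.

Unsatisfiable

Constraint 3 fixes k = 5 and constraint 5 fixes n = 3, but constraint 10 requires k = n. Since 5 ≠ 3, contradiction.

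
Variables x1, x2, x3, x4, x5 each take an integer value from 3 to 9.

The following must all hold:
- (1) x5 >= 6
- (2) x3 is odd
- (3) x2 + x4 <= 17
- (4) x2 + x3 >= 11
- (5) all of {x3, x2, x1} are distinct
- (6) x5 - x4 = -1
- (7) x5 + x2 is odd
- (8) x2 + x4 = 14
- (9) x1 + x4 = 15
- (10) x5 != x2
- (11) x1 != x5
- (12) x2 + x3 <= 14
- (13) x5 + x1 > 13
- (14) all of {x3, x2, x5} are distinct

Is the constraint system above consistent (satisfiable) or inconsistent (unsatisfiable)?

Satisfiable

Take x1 = 6, x2 = 5, x3 = 7, x4 = 9, x5 = 8. Then constraint 3: x2 + x4 = 14; constraint 4: x2 + x3 = 12; constraint 6: x5 - x4 = -1, and every other listed constraint is also met.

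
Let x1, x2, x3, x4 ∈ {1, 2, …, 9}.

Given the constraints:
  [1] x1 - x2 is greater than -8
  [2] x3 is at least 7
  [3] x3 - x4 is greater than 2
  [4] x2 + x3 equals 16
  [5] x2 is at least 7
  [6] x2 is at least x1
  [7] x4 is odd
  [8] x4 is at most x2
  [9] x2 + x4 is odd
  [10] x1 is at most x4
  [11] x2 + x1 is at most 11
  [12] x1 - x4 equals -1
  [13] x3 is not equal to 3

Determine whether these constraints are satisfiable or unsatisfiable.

Satisfiable

Setting (x1, x2, x3, x4) = (2, 8, 8, 3) satisfies everything: constraint 1: x1 - x2 = -6; constraint 3: x3 - x4 = 5; constraint 4: x2 + x3 = 16, and the others follow.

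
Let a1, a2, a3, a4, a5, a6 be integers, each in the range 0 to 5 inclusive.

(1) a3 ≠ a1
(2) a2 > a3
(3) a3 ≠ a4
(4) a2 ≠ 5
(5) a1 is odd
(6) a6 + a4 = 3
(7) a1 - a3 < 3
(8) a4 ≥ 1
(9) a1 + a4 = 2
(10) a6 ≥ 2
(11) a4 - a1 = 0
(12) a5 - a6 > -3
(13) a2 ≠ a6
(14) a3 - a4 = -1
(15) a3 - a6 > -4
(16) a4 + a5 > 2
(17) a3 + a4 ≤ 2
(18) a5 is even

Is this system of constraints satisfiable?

Satisfiable

One satisfying assignment is a1 = 1, a2 = 3, a3 = 0, a4 = 1, a5 = 2, a6 = 2.
For the less obvious constraints — constraint 6: a6 + a4 = 3; constraint 7: a1 - a3 = 1 — and the others hold by inspection.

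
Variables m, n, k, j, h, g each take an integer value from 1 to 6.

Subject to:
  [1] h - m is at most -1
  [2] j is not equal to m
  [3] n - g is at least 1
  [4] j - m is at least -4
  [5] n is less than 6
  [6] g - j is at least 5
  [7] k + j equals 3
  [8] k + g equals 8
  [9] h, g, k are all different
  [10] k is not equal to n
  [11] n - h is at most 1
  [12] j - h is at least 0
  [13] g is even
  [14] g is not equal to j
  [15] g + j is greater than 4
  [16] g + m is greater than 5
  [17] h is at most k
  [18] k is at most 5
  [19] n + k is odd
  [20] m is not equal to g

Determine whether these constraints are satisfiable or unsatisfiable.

Constraints 1, 3, 4, 6, and 11 give j − m ≥ -4, m − h ≥ 1, h − n ≥ -1, n − g ≥ 1, g − j ≥ 5.
Adding all 5 inequalities: the left sides telescope to 0, and the right sides sum to (-4) + 1 + (-1) + 1 + 5 = 2. So 0 ≥ 2, which is false.

Unsatisfiable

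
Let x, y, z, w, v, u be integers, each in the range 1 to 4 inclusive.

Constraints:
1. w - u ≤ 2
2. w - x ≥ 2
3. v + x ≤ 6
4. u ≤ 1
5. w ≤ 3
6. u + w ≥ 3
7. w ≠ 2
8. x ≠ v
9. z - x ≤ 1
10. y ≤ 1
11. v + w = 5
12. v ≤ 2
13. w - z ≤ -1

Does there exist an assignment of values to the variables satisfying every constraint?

Unsatisfiable

Constraints 2, 9, and 13 give z − w ≥ 1, w − x ≥ 2, x − z ≥ -1.
Adding all 3 inequalities: the left sides telescope to 0, and the right sides sum to 1 + 2 + (-1) = 2. So 0 ≥ 2, which is false.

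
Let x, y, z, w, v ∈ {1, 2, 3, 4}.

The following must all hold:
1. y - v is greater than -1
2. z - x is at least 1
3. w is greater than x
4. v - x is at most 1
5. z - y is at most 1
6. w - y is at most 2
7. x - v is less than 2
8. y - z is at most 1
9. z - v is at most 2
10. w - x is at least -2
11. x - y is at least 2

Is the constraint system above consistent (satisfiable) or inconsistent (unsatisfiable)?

Constraints 2, 5, and 11 give x − y ≥ 2, y − z ≥ -1, z − x ≥ 1.
Adding all 3 inequalities: the left sides telescope to 0, and the right sides sum to 2 + (-1) + 1 = 2. So 0 ≥ 2, which is false.

Unsatisfiable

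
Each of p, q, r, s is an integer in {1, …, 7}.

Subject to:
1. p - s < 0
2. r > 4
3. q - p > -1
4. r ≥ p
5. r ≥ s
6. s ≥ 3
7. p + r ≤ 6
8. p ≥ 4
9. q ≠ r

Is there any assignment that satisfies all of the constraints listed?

From constraint 8: p ≥ 4. From constraints 5 and 6: r ≥ s ≥ 3. Hence p + r ≥ 7. But constraint 7 requires p + r ≤ 6, and 6 < 7. Contradiction.

Unsatisfiable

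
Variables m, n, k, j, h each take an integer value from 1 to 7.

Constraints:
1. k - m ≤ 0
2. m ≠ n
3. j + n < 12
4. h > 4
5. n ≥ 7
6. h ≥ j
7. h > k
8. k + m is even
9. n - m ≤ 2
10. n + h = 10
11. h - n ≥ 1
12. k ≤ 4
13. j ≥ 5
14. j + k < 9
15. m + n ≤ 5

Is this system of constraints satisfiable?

Unsatisfiable

From constraint 5: n ≥ 7. From constraints 6 and 13: h ≥ j ≥ 5. Hence n + h ≥ 12. But constraint 10 requires n + h = 10, and 10 < 12. Contradiction.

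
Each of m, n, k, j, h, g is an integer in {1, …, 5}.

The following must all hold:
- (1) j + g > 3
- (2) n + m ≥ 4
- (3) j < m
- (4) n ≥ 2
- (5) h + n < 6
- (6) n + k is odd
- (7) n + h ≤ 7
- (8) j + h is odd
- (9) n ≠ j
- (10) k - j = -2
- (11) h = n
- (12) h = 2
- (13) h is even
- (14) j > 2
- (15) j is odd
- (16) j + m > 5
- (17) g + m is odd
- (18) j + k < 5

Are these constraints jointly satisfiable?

Satisfiable

Take m = 4, n = 2, k = 1, j = 3, h = 2, g = 3. Then constraint 1: j + g = 6; constraint 2: n + m = 6; constraint 5: h + n = 4, and every other listed constraint is also met.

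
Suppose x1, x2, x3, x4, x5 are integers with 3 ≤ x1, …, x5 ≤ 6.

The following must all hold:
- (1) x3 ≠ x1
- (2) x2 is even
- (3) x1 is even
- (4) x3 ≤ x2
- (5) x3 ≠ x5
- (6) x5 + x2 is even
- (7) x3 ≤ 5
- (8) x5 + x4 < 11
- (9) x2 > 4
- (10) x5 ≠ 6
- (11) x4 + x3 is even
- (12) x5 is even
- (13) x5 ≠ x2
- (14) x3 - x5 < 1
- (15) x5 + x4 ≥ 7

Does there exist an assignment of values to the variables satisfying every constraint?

Satisfiable

Take x1 = 4, x2 = 6, x3 = 3, x4 = 5, x5 = 4. Then constraint 8: x5 + x4 = 9; constraint 14: x3 - x5 = -1, and every other listed constraint is also met.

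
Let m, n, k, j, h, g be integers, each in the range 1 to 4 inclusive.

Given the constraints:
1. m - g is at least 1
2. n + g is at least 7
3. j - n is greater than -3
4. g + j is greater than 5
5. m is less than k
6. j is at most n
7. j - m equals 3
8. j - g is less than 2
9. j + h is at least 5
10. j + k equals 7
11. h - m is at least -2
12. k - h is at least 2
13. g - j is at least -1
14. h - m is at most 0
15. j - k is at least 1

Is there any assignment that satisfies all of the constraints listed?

Constraints 1, 11, 12, 13, and 15 give g − j ≥ -1, j − k ≥ 1, k − h ≥ 2, h − m ≥ -2, m − g ≥ 1.
Adding all 5 inequalities: the left sides telescope to 0, and the right sides sum to (-1) + 1 + 2 + (-2) + 1 = 1. So 0 ≥ 1, which is false.

Unsatisfiable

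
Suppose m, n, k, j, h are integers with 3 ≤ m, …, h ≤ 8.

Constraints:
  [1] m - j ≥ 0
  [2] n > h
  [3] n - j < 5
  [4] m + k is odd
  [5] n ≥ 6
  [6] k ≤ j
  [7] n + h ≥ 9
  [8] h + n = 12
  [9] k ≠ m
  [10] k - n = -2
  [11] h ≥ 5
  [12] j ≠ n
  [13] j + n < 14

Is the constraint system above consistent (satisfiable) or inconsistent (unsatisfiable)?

Satisfiable

The assignment m = 8, n = 7, k = 5, j = 5, h = 5 works:
  constraint 1 holds since m - j = 3.
  constraint 3 holds since n - j = 2.
  constraint 7 holds since n + h = 12.
The rest check out directly.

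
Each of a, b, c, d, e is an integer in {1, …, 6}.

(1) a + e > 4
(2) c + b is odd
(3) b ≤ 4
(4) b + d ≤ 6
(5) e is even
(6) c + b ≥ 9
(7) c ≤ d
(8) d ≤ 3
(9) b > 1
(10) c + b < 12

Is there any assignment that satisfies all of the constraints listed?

Unsatisfiable

From constraints 7 and 8: c ≤ d ≤ 3. From constraint 3: b ≤ 4. Hence c + b ≤ 7. But constraint 6 requires c + b ≥ 9, and 9 > 7. Contradiction.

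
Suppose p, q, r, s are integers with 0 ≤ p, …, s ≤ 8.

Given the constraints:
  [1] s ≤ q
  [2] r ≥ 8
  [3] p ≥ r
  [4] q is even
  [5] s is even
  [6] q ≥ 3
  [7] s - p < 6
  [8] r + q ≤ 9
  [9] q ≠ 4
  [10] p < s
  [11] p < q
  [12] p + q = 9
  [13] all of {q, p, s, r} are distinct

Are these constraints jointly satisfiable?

Unsatisfiable

From constraints 2 and 3: p ≥ r ≥ 8. From constraint 6: q ≥ 3. Hence p + q ≥ 11. But constraint 12 requires p + q = 9, and 9 < 11. Contradiction.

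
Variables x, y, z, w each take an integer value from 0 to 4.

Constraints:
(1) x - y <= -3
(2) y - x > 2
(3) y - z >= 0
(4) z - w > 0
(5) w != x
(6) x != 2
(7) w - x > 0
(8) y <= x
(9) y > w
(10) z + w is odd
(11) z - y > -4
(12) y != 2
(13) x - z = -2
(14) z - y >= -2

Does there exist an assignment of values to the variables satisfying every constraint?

Unsatisfiable

Constraints 3, 4, 7, and 8 give y ≤ x, x < w, w < z, z ≤ y. Chaining: y ≤ x < w < z ≤ y, which forces y < y — impossible.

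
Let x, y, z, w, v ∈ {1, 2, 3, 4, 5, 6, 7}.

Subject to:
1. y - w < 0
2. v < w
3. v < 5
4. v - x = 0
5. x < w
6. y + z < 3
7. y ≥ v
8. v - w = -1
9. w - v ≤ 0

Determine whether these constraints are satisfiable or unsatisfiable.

Constraints 1, 7, and 9 give w ≤ v, v ≤ y, y < w. Chaining: w ≤ v ≤ y < w, which forces w < w — impossible.

Unsatisfiable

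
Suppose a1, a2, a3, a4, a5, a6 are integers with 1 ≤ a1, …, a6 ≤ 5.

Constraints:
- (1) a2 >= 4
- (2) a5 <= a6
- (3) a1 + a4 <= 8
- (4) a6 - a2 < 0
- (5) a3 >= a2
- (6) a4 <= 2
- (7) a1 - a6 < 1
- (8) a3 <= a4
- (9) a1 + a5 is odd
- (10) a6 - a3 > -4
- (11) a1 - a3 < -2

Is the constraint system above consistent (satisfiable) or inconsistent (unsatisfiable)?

From constraints 1 and 5: a3 ≥ a2 and a2 ≥ 4, so a3 ≥ 4. From constraints 6 and 8: a3 ≤ a4 and a4 ≤ 2, so a3 ≤ 2. But 2 < 4, so no value of a3 works.

Unsatisfiable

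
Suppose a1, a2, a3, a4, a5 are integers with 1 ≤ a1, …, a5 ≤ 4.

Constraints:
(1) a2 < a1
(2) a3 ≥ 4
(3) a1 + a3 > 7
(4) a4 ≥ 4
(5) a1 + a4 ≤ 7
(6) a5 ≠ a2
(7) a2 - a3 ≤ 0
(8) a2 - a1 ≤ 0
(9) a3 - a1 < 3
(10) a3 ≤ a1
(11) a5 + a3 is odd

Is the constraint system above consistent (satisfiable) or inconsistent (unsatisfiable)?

From constraints 2 and 10: a1 ≥ a3 ≥ 4. From constraint 4: a4 ≥ 4. Hence a1 + a4 ≥ 8. But constraint 5 requires a1 + a4 ≤ 7, and 7 < 8. Contradiction.

Unsatisfiable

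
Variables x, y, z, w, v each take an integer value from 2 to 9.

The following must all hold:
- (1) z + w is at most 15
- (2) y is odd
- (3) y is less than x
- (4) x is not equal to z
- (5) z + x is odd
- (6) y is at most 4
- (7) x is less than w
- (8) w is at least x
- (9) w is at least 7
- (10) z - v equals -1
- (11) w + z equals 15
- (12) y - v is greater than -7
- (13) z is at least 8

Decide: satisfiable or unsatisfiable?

Try x = 5, y = 3, z = 8, w = 7, v = 9.
Check constraint 1: z + w = 15; constraint 10: z - v = -1; constraint 11: w + z = 15. The remaining constraints are straightforward to verify.

Satisfiable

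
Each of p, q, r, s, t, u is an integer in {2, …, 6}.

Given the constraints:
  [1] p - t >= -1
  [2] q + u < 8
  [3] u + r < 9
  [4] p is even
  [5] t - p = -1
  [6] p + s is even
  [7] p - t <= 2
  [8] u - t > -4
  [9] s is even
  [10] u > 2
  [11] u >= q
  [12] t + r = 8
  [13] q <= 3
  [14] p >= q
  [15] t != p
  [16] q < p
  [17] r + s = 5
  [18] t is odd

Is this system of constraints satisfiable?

Take p = 6, q = 3, r = 3, s = 2, t = 5, u = 3. Then constraint 1: p - t = 1; constraint 2: q + u = 6; constraint 3: u + r = 6, and every other listed constraint is also met.

Satisfiable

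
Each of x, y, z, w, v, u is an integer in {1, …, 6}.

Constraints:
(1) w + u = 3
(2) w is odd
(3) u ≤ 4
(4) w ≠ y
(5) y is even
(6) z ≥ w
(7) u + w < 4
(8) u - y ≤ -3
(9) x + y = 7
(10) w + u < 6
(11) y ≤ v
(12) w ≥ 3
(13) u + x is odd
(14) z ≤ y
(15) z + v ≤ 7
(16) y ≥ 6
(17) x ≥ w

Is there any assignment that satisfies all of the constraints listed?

From constraints 6 and 12: z ≥ w ≥ 3. From constraints 11 and 16: v ≥ y ≥ 6. Hence z + v ≥ 9. But constraint 15 requires z + v ≤ 7, and 7 < 9. Contradiction.

Unsatisfiable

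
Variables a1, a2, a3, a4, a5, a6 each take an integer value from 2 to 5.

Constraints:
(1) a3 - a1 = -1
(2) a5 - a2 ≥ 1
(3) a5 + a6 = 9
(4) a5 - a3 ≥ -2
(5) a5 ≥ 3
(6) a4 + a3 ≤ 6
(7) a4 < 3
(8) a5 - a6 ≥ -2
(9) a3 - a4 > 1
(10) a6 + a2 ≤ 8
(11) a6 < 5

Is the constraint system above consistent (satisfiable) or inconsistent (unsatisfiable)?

Setting (a1, a2, a3, a4, a5, a6) = (5, 2, 4, 2, 5, 4) satisfies everything: constraint 1: a3 - a1 = -1; constraint 2: a5 - a2 = 3; constraint 3: a5 + a6 = 9, and the others follow.

Satisfiable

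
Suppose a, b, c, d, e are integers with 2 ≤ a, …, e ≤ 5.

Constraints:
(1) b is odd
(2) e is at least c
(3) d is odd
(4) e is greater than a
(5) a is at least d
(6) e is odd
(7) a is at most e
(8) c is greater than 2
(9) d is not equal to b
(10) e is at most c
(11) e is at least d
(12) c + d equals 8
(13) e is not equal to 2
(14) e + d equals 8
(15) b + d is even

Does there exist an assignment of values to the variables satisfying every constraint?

Satisfiable

Take a = 3, b = 5, c = 5, d = 3, e = 5. Then constraint 12: c + d = 8; constraint 14: e + d = 8, and every other listed constraint is also met.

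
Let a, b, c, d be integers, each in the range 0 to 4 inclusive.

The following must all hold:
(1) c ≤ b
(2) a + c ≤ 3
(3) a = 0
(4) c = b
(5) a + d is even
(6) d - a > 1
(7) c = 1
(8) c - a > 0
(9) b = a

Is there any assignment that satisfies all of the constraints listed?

Constraint 7 fixes c = 1 and constraint 3 fixes a = 0. Constraints 4 and 9 give c = b = a, so c = a. But 1 ≠ 0 — contradiction.

Unsatisfiable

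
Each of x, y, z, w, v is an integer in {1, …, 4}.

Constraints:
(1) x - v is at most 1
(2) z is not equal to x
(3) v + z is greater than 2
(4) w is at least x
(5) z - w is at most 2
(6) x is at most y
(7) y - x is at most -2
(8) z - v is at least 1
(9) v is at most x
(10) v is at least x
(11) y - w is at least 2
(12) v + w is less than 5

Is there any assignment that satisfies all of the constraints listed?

Unsatisfiable

Constraints 1, 5, 7, 8, and 11 give v − x ≥ -1, x − y ≥ 2, y − w ≥ 2, w − z ≥ -2, z − v ≥ 1.
Adding all 5 inequalities: the left sides telescope to 0, and the right sides sum to (-1) + 2 + 2 + (-2) + 1 = 2. So 0 ≥ 2, which is false.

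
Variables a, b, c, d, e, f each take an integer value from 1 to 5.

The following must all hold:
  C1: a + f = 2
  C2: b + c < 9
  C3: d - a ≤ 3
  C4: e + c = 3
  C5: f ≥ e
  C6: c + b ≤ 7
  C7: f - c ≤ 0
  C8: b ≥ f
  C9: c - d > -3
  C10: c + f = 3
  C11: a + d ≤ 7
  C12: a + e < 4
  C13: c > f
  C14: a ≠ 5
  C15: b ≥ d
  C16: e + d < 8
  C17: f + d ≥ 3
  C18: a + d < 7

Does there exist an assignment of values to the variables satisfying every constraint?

Satisfiable

Try a = 1, b = 5, c = 2, d = 4, e = 1, f = 1.
Check constraint 1: a + f = 2; constraint 2: b + c = 7. The remaining constraints are straightforward to verify.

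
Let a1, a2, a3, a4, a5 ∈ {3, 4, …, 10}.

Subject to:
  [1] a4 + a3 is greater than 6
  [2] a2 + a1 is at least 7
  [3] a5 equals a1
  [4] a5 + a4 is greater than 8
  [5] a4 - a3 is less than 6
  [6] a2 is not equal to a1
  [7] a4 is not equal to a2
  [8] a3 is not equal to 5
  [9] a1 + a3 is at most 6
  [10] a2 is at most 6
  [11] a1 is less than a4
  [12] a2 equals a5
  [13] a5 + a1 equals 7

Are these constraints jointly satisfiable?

Unsatisfiable

From constraints 3 and 12, a2 = a5 = a1, so a2 = a1. But constraint 6 says a2 ≠ a1. Contradiction.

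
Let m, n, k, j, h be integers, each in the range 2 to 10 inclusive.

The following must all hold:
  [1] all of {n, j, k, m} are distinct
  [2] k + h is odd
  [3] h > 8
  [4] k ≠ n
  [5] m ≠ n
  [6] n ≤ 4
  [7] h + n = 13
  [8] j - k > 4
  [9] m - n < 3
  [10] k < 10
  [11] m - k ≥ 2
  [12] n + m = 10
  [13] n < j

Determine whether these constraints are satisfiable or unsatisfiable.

Satisfiable

The assignment m = 6, n = 4, k = 2, j = 9, h = 9 works:
  constraint 7 holds since h + n = 13.
  constraint 8 holds since j - k = 7.
The rest check out directly.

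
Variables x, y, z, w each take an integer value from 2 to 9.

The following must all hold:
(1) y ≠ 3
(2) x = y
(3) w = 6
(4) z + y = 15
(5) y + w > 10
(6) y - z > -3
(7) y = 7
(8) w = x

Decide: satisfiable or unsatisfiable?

Constraint 3 fixes w = 6 and constraint 7 fixes y = 7. Constraints 2 and 8 give w = x = y, so w = y. But 6 ≠ 7 — contradiction.

Unsatisfiable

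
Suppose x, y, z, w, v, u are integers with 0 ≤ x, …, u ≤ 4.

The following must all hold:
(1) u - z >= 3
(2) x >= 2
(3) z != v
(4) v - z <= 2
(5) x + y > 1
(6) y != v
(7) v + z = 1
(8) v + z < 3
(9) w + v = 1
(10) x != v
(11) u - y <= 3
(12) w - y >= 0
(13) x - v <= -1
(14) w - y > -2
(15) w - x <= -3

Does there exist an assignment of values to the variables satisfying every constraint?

Constraints 1, 4, 11, 12, 13, and 15 give z − v ≥ -2, v − x ≥ 1, x − w ≥ 3, w − y ≥ 0, y − u ≥ -3, u − z ≥ 3.
Adding all 6 inequalities: the left sides telescope to 0, and the right sides sum to (-2) + 1 + 3 + 0 + (-3) + 3 = 2. So 0 ≥ 2, which is false.

Unsatisfiable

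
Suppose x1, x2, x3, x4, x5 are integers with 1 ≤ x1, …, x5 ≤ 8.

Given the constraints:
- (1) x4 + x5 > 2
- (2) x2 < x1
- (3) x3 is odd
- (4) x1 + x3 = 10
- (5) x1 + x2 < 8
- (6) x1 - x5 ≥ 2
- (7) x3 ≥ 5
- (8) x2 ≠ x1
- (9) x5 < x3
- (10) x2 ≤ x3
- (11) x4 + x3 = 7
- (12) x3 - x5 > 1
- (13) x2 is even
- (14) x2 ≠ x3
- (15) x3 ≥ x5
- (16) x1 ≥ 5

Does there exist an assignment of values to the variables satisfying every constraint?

Satisfiable

Try x1 = 5, x2 = 2, x3 = 5, x4 = 2, x5 = 1.
Check constraint 1: x4 + x5 = 3; constraint 4: x1 + x3 = 10; constraint 5: x1 + x2 = 7. The remaining constraints are straightforward to verify.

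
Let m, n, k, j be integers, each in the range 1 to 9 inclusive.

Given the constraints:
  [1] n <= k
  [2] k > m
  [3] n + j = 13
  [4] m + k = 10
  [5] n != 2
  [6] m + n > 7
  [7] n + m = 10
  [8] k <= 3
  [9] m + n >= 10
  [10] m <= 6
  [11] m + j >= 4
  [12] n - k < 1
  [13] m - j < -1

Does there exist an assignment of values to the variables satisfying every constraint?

From constraint 10: m ≤ 6. From constraints 1 and 8: n ≤ k ≤ 3. Hence m + n ≤ 9. But constraint 9 requires m + n ≥ 10, and 10 > 9. Contradiction.

Unsatisfiable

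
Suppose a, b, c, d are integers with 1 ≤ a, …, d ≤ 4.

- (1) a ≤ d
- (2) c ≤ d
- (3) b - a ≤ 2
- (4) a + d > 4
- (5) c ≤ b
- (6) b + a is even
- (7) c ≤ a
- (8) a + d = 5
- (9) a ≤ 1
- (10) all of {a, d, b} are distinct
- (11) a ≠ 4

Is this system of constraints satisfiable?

Satisfiable

Try a = 1, b = 3, c = 1, d = 4.
Check constraint 3: b - a = 2; constraint 4: a + d = 5; constraint 8: a + d = 5. The remaining constraints are straightforward to verify.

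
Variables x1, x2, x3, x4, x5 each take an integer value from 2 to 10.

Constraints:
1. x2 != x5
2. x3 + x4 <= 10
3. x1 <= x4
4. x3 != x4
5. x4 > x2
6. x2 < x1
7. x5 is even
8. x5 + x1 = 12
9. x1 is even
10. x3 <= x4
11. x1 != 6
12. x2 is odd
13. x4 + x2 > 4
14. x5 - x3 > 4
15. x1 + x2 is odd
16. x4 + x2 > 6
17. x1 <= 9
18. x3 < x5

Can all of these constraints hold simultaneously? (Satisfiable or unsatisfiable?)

Satisfiable

Setting (x1, x2, x3, x4, x5) = (4, 3, 3, 4, 8) satisfies everything: constraint 2: x3 + x4 = 7; constraint 8: x5 + x1 = 12, and the others follow.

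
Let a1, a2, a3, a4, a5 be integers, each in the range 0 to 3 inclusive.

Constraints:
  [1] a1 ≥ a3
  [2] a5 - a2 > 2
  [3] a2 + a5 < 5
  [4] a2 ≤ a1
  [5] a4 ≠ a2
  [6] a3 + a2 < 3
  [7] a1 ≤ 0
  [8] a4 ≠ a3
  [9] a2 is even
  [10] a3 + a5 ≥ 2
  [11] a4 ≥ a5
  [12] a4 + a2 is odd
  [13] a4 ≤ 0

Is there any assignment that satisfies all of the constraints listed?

From constraints 1 and 7: a3 ≤ a1 ≤ 0. From constraints 11 and 13: a5 ≤ a4 ≤ 0. Hence a3 + a5 ≤ 0. But constraint 10 requires a3 + a5 ≥ 2, and 2 > 0. Contradiction.

Unsatisfiable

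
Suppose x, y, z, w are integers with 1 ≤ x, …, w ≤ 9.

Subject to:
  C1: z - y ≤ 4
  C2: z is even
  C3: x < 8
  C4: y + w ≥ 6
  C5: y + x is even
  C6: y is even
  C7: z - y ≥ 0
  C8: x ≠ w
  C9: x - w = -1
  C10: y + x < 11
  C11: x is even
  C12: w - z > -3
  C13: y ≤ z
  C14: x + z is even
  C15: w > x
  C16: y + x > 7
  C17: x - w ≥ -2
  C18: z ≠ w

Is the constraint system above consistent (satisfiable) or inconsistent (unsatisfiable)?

Satisfiable

One satisfying assignment is x = 4, y = 4, z = 6, w = 5.
For the less obvious constraints — constraint 1: z - y = 2; constraint 4: y + w = 9; constraint 7: z - y = 2 — and the others hold by inspection.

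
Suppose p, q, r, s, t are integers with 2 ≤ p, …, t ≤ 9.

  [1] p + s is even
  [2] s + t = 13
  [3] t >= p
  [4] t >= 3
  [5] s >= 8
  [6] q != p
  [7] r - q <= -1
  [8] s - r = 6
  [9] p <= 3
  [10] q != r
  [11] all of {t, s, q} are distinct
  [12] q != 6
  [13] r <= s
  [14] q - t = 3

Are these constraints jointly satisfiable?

Satisfiable

The assignment p = 3, q = 7, r = 3, s = 9, t = 4 works:
  constraint 2 holds since s + t = 13.
  constraint 7 holds since r - q = -4.
  constraint 8 holds since s - r = 6.
The rest check out directly.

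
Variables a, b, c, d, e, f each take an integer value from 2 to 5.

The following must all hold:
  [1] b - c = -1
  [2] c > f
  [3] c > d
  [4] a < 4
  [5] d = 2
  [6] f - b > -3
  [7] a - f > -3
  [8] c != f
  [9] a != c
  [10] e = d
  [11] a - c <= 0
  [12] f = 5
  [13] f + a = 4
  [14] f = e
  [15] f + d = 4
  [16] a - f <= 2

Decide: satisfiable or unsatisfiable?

Unsatisfiable

Constraint 12 fixes f = 5 and constraint 5 fixes d = 2. Constraints 10 and 14 give f = e = d, so f = d. But 5 ≠ 2 — contradiction.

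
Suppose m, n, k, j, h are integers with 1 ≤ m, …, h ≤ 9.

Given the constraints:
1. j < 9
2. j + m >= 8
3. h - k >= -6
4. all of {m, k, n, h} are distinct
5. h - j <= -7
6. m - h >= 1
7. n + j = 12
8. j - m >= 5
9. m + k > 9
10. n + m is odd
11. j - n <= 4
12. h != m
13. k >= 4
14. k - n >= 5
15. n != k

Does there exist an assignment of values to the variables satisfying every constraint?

Unsatisfiable

Constraints 3, 6, 8, 11, and 14 give m − h ≥ 1, h − k ≥ -6, k − n ≥ 5, n − j ≥ -4, j − m ≥ 5.
Adding all 5 inequalities: the left sides telescope to 0, and the right sides sum to 1 + (-6) + 5 + (-4) + 5 = 1. So 0 ≥ 1, which is false.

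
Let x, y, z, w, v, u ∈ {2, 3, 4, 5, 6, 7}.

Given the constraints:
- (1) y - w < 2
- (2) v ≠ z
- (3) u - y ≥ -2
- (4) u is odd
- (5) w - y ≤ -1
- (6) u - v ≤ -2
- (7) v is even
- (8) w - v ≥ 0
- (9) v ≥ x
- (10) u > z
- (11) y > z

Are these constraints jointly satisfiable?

Unsatisfiable

Constraints 3, 5, 6, and 8 give u − y ≥ -2, y − w ≥ 1, w − v ≥ 0, v − u ≥ 2.
Adding all 4 inequalities: the left sides telescope to 0, and the right sides sum to (-2) + 1 + 0 + 2 = 1. So 0 ≥ 1, which is false.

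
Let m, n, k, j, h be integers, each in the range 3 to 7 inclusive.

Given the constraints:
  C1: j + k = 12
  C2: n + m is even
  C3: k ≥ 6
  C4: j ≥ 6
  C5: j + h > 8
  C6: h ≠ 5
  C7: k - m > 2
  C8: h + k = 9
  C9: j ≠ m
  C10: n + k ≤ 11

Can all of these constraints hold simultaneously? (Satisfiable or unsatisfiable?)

Try m = 3, n = 3, k = 6, j = 6, h = 3.
Check constraint 1: j + k = 12; constraint 5: j + h = 9; constraint 7: k - m = 3. The remaining constraints are straightforward to verify.

Satisfiable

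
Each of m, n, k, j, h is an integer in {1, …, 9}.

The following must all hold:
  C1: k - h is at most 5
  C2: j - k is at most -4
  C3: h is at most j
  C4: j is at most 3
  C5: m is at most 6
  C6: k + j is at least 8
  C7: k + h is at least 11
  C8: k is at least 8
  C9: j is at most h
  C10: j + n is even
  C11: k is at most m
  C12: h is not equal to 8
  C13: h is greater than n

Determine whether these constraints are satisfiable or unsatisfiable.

From constraints 5 and 11: k ≤ m ≤ 6. From constraints 3 and 4: h ≤ j ≤ 3. Hence k + h ≤ 9. But constraint 7 requires k + h ≥ 11, and 11 > 9. Contradiction.

Unsatisfiable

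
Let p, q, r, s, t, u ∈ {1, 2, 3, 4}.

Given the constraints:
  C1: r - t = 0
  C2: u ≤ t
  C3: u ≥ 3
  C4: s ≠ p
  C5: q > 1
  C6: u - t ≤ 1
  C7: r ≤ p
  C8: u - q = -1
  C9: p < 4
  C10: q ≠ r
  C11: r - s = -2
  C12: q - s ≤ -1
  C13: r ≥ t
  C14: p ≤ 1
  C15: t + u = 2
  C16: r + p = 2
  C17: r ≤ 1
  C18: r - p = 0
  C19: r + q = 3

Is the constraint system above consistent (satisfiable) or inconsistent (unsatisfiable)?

Unsatisfiable

From constraints 2 and 3: t ≥ u and u ≥ 3, so t ≥ 3. From constraints 13 and 17: t ≤ r and r ≤ 1, so t ≤ 1. But 1 < 3, so no value of t works.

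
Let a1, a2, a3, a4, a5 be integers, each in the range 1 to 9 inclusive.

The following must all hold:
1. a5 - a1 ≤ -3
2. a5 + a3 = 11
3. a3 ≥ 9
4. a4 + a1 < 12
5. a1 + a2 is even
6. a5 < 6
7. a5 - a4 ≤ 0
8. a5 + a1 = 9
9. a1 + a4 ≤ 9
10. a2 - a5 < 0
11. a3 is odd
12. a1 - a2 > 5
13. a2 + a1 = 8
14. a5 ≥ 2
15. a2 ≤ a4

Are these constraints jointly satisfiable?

The assignment a1 = 7, a2 = 1, a3 = 9, a4 = 2, a5 = 2 works:
  constraint 1 holds since a5 - a1 = -5.
  constraint 2 holds since a5 + a3 = 11.
The rest check out directly.

Satisfiable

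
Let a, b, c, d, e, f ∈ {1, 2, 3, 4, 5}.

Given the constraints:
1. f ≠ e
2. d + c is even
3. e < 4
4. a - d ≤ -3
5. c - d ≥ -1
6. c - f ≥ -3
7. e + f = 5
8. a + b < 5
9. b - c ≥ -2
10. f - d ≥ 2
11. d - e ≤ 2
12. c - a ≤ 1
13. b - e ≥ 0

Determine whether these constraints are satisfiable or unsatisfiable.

Constraints 4, 6, 10, and 12 give c − f ≥ -3, f − d ≥ 2, d − a ≥ 3, a − c ≥ -1.
Adding all 4 inequalities: the left sides telescope to 0, and the right sides sum to (-3) + 2 + 3 + (-1) = 1. So 0 ≥ 1, which is false.

Unsatisfiable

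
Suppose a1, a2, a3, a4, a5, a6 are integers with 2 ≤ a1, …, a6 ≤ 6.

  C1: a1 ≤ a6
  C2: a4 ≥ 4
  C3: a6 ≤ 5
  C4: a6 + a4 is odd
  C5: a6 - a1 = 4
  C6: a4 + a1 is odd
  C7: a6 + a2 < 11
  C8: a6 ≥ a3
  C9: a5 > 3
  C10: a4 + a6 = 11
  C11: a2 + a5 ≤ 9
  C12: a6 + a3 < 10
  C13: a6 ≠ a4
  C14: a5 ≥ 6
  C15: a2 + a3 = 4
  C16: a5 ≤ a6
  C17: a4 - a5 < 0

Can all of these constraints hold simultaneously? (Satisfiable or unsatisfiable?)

From constraint 14: a5 ≥ 6. From constraints 3 and 16: a5 ≤ a6 and a6 ≤ 5, so a5 ≤ 5. But 5 < 6, so no value of a5 works.

Unsatisfiable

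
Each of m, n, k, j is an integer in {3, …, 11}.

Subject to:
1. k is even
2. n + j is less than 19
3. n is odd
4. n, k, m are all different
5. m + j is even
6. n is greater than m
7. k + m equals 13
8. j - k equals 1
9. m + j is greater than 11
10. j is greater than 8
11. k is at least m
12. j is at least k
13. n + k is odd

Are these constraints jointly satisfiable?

Satisfiable

Setting (m, n, k, j) = (3, 7, 10, 11) satisfies everything: constraint 2: n + j = 18; constraint 7: k + m = 13; constraint 8: j - k = 1, and the others follow.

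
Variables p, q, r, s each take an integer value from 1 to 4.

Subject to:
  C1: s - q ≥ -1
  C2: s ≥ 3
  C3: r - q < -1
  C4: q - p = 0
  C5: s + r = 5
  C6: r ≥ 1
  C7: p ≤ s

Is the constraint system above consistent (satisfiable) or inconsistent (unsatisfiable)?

Satisfiable

Try p = 4, q = 4, r = 1, s = 4.
Check constraint 1: s - q = 0; constraint 3: r - q = -3. The remaining constraints are straightforward to verify.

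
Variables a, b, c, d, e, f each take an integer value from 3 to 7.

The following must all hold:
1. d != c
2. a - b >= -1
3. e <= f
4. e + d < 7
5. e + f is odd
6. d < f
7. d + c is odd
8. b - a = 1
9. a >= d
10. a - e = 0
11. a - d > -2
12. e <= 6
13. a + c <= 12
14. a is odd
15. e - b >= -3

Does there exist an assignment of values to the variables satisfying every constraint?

One satisfying assignment is a = 3, b = 4, c = 6, d = 3, e = 3, f = 4.
For the less obvious constraints — constraint 2: a - b = -1; constraint 4: e + d = 6 — and the others hold by inspection.

Satisfiable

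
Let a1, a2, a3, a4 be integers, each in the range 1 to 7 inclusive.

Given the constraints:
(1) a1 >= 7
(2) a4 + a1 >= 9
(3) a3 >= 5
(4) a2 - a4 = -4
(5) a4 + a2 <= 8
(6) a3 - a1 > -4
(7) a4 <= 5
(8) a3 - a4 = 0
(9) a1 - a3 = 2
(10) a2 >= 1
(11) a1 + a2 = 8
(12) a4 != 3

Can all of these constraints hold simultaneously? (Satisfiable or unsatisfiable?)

Setting (a1, a2, a3, a4) = (7, 1, 5, 5) satisfies everything: constraint 2: a4 + a1 = 12; constraint 4: a2 - a4 = -4; constraint 5: a4 + a2 = 6, and the others follow.

Satisfiable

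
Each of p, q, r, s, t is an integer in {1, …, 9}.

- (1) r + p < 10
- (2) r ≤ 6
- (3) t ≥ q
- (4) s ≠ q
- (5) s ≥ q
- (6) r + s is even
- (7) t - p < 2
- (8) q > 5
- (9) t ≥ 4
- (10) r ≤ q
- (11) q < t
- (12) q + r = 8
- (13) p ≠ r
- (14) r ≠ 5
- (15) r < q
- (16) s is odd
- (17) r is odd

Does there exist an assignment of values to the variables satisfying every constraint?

Setting (p, q, r, s, t) = (8, 7, 1, 9, 8) satisfies everything: constraint 1: r + p = 9; constraint 7: t - p = 0; constraint 12: q + r = 8, and the others follow.

Satisfiable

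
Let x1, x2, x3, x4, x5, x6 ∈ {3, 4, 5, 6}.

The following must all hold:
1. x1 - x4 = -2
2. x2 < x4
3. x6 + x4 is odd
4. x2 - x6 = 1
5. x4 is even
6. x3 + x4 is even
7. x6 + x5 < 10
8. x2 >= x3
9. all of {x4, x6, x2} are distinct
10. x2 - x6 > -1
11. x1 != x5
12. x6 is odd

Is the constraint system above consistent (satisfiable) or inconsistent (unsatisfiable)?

One satisfying assignment is x1 = 4, x2 = 4, x3 = 4, x4 = 6, x5 = 6, x6 = 3.
For the less obvious constraints — constraint 1: x1 - x4 = -2; constraint 4: x2 - x6 = 1 — and the others hold by inspection.

Satisfiable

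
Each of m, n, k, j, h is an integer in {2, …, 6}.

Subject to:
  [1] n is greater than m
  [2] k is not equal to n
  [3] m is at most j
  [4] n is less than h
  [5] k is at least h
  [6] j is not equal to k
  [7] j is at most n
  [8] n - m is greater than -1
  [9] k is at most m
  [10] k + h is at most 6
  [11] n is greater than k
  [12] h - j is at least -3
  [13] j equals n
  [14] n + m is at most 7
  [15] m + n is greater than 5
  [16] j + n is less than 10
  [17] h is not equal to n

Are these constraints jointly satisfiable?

Constraints 3, 4, 5, 7, and 9 give n < h, h ≤ k, k ≤ m, m ≤ j, j ≤ n. Chaining: n < h ≤ k ≤ m ≤ j ≤ n, which forces n < n — impossible.

Unsatisfiable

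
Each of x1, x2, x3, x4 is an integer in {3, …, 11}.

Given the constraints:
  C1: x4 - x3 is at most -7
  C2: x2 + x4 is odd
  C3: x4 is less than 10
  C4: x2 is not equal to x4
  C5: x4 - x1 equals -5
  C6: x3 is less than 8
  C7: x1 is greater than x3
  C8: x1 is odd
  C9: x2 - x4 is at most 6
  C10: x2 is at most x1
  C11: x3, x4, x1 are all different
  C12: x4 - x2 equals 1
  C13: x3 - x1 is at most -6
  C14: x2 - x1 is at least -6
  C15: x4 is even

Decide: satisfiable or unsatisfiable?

Constraints 1, 9, 13, and 14 give x3 − x4 ≥ 7, x4 − x2 ≥ -6, x2 − x1 ≥ -6, x1 − x3 ≥ 6.
Adding all 4 inequalities: the left sides telescope to 0, and the right sides sum to 7 + (-6) + (-6) + 6 = 1. So 0 ≥ 1, which is false.

Unsatisfiable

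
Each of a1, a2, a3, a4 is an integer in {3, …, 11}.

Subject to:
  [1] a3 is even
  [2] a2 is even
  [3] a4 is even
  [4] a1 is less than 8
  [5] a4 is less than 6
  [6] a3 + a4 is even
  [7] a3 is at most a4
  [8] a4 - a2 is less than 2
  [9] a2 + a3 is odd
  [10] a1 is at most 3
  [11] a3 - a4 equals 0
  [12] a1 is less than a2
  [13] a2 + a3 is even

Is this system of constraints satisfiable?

Unsatisfiable

Constraint 2 makes a2 even and constraint 1 makes a3 even, so a2 + a3 must be even. Constraint 9 says a2 + a3 is odd — contradiction.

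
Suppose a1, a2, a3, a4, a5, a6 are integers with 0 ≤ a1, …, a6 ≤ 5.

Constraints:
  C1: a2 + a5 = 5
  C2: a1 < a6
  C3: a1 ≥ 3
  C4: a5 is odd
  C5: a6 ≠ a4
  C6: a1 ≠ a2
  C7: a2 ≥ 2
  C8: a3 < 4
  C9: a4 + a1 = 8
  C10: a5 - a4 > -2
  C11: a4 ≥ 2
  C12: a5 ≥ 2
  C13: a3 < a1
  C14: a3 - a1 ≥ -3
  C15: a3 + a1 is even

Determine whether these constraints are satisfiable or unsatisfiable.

One satisfying assignment is a1 = 4, a2 = 2, a3 = 2, a4 = 4, a5 = 3, a6 = 5.
For the less obvious constraints — constraint 1: a2 + a5 = 5; constraint 9: a4 + a1 = 8 — and the others hold by inspection.

Satisfiable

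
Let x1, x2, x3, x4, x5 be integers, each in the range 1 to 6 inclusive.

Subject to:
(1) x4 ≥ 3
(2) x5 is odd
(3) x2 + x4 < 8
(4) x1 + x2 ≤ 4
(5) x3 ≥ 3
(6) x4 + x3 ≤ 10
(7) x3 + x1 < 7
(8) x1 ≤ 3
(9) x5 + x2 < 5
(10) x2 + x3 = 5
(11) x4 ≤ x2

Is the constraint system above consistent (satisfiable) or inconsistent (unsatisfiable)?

Unsatisfiable

From constraints 1 and 11: x2 ≥ x4 ≥ 3. From constraint 5: x3 ≥ 3. Hence x2 + x3 ≥ 6. But constraint 10 requires x2 + x3 = 5, and 5 < 6. Contradiction.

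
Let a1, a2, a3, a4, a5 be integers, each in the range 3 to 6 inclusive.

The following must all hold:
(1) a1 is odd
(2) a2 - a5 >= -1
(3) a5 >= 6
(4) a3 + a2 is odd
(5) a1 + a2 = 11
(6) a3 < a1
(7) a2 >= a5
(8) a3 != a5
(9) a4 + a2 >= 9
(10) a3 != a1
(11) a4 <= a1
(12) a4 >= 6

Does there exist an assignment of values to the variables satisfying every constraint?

Unsatisfiable

From constraints 11 and 12: a1 ≥ a4 ≥ 6. From constraints 3 and 7: a2 ≥ a5 ≥ 6. Hence a1 + a2 ≥ 12. But constraint 5 requires a1 + a2 = 11, and 11 < 12. Contradiction.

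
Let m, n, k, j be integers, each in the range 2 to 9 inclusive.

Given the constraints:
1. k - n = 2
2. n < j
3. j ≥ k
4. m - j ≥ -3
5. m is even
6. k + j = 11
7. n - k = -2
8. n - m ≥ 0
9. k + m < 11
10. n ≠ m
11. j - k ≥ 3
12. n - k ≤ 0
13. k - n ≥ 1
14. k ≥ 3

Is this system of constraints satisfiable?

Unsatisfiable

Constraints 4, 8, 11, and 13 give m − j ≥ -3, j − k ≥ 3, k − n ≥ 1, n − m ≥ 0.
Adding all 4 inequalities: the left sides telescope to 0, and the right sides sum to (-3) + 3 + 1 + 0 = 1. So 0 ≥ 1, which is false.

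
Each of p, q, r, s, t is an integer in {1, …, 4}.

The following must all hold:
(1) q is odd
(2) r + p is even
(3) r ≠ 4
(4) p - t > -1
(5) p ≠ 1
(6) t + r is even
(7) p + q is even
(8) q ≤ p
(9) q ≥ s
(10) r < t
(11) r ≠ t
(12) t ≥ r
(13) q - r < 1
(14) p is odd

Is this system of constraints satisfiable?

Setting (p, q, r, s, t) = (3, 1, 1, 1, 3) satisfies everything: constraint 4: p - t = 0; constraint 13: q - r = 0, and the others follow.

Satisfiable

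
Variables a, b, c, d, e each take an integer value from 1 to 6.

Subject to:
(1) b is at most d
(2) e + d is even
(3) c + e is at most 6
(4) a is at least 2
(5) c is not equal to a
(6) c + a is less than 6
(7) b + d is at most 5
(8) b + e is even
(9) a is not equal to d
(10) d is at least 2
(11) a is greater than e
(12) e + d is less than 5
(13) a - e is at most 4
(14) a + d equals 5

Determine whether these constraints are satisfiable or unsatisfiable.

One satisfying assignment is a = 3, b = 2, c = 1, d = 2, e = 2.
For the less obvious constraints — constraint 3: c + e = 3; constraint 6: c + a = 4; constraint 7: b + d = 4 — and the others hold by inspection.

Satisfiable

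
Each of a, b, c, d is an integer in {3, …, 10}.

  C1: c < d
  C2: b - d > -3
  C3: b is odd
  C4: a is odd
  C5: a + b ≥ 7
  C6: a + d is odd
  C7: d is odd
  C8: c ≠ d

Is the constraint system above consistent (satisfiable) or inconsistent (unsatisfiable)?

Unsatisfiable

Constraint 4 makes a odd and constraint 7 makes d odd, so a + d must be even. Constraint 6 says a + d is odd — contradiction.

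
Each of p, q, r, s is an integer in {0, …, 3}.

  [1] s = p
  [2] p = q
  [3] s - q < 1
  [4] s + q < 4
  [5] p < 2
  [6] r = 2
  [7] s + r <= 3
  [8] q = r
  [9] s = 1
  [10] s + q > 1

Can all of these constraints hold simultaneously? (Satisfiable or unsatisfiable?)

Unsatisfiable

Constraint 9 fixes s = 1 and constraint 6 fixes r = 2. Constraints 1, 2, and 8 give s = p = q = r, so s = r. But 1 ≠ 2 — contradiction.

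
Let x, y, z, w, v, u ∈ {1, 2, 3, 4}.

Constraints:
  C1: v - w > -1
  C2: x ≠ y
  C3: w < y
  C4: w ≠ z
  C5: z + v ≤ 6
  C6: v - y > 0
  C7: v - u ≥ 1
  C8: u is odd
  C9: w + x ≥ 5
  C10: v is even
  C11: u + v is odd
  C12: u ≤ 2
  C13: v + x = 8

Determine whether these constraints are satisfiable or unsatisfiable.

Satisfiable

Setting (x, y, z, w, v, u) = (4, 3, 1, 2, 4, 1) satisfies everything: constraint 1: v - w = 2; constraint 5: z + v = 5; constraint 6: v - y = 1, and the others follow.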